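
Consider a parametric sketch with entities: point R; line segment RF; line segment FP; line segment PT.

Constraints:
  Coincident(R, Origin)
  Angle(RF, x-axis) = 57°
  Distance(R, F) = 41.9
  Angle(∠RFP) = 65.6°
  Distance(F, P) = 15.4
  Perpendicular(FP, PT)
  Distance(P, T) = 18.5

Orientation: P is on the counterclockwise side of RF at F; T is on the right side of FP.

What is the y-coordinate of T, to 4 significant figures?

55.74

R is at the origin; RF runs at 57.0° with length 41.9, so F = 41.9·(cos 57.0°, sin 57.0°) = (22.82, 35.14). ∠RFP = 65.6°, so FP runs at 57.0° + (180° − 65.6°) = 171.4° from the x-axis; with |FP| = 15.4, P = F + 15.4·(cos 171.4°, sin 171.4°) = (7.594, 37.44). FP ⟂ PT; with |PT| = 18.5 on the right of FP, T = P + 18.5·(0.1495, 0.9888) = (10.36, 55.74). So T.y = 55.74.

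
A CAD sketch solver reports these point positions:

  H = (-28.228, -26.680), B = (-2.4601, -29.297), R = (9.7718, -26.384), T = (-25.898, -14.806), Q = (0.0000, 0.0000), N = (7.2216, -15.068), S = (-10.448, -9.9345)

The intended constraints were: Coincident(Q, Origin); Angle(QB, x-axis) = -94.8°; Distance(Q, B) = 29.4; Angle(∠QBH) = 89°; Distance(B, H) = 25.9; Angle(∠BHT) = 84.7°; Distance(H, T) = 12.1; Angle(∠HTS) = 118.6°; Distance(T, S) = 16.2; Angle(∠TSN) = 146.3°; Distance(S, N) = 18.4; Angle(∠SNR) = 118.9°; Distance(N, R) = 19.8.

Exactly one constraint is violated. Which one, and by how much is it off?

Distance(N, R) = 19.8 — off by 8.20.

Q = (0.00, 0.00) ✓; QB at -94.80° ✓; |QB| = 29.40 ✓; ∠QBH = 89.00° ✓; |BH| = 25.90 ✓; ∠BHT = 84.70° ✓; |HT| = 12.10 ✓; ∠HTS = 118.6° ✓; |TS| = 16.20 ✓; ∠TSN = 146.3° ✓; |SN| = 18.40 ✓; ∠SNR = 118.9° ✓; |NR| = 11.60 ✗.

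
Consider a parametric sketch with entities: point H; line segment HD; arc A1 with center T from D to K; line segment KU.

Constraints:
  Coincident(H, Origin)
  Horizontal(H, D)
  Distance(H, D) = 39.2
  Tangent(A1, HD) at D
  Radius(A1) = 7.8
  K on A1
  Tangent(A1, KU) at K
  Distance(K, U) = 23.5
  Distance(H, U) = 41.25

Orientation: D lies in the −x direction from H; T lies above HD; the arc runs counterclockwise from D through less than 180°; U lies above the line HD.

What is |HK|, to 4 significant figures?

32.19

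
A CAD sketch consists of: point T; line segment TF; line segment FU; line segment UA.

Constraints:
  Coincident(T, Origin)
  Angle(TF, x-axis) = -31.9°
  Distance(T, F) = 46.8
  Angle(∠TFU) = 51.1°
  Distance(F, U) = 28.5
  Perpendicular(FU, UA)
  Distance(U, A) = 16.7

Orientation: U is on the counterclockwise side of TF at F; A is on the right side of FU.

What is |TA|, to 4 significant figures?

53.13

T is at the origin; TF runs at -31.9° with length 46.8, so F = 46.8·(cos -31.9°, sin -31.9°) = (39.73, -24.73). ∠TFU = 51.1°, so FU runs at -31.9° + (180° − 51.1°) = 97.00° from the x-axis; with |FU| = 28.5, U = F + 28.5·(cos 97.00°, sin 97.00°) = (36.26, 3.557). FU ⟂ UA; with |UA| = 16.7 on the right of FU, A = U + 16.7·(0.9925, 0.1219) = (52.83, 5.592). Then |TA| = |A − T| = 53.13.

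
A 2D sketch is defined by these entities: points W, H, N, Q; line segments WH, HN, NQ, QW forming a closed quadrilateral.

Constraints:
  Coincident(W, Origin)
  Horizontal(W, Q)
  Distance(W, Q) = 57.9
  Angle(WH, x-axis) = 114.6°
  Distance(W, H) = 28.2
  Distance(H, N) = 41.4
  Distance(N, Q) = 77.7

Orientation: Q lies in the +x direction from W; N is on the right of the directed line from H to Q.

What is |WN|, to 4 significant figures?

23.81

W is at the origin; W and Q share the same y with |WQ| = 57.9 and Q in +x, so Q = (57.9, 0). WH runs at 114.6° with |WH| = 28.2, so H = (-11.74, 25.64). N is determined by |HN| = 41.4 and |NQ| = 77.7 together: it lies at the intersection of circle(H, 41.4) and circle(Q, 77.7). With |HQ| = 74.21, the foot of the radical line on HQ is 7.975 from H and the perpendicular offset is √(41.4² − 7.975²) = 40.62. Taking the right-of-HQ solution: N = (-18.29, -15.24).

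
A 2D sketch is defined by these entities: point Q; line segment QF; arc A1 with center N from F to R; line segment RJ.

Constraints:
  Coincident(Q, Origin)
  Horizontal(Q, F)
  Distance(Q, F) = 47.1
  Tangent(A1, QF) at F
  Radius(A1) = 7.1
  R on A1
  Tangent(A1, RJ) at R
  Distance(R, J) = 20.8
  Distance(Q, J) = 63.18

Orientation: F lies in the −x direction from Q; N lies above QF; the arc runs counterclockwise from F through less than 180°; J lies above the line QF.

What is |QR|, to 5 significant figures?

43.964

Checks: |NF| = 7.100 ✓; |NR| = 7.100 ✓; ∠(NR, RJ) = 90.00° ✓; |RJ| = 20.80 ✓; |QJ| = 63.18 ✓.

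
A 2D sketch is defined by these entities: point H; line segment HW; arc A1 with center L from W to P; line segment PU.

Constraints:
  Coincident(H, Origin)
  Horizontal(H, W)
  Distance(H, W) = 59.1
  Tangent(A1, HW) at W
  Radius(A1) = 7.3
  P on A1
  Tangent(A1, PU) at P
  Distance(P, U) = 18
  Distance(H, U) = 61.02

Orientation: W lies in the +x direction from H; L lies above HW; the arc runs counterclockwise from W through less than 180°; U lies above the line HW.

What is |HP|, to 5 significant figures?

66.135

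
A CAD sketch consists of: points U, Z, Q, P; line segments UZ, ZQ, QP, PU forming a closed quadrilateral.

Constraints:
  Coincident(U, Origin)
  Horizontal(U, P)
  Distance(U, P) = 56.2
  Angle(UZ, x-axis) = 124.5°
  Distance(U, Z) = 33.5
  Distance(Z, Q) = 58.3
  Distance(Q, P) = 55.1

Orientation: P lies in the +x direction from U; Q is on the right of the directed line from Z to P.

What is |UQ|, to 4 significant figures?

25.58

U is at the origin; UP is horizontal with |UP| = 56.2 and P in +x, so P = (56.2, 0). UZ runs at 124.5° with |UZ| = 33.5, so Z = (-18.97, 27.61). Q is determined by |ZQ| = 58.3 and |QP| = 55.1 together: it lies at the intersection of circle(Z, 58.3) and circle(P, 55.1). With |ZP| = 80.08, the foot of the radical line on ZP is 42.31 from Z and the perpendicular offset is √(58.3² − 42.31²) = 40.11. Taking the right-of-ZP solution: Q = (6.911, -24.63).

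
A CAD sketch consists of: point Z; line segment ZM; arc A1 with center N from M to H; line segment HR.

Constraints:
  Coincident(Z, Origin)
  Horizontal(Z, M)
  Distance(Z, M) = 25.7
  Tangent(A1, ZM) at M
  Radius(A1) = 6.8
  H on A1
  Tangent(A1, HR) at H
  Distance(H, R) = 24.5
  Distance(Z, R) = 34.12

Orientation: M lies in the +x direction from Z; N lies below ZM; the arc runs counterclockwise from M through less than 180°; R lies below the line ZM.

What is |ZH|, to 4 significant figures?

19.86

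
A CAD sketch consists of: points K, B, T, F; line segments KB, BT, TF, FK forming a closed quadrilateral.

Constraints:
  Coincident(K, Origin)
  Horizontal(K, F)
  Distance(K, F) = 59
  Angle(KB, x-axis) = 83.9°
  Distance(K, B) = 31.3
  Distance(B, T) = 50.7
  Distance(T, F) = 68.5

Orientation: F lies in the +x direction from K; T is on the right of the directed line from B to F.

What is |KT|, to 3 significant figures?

19.8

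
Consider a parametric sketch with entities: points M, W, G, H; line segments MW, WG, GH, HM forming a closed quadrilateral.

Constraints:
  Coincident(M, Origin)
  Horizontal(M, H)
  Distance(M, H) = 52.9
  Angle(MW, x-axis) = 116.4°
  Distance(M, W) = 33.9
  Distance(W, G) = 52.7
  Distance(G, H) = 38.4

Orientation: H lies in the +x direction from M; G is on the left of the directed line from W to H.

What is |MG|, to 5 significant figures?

51.324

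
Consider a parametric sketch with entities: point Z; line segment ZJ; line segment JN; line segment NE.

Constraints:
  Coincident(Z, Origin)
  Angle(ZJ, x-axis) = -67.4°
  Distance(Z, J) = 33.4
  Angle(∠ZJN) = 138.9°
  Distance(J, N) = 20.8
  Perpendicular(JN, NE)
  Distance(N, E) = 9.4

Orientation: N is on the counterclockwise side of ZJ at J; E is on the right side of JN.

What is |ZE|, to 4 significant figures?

55.65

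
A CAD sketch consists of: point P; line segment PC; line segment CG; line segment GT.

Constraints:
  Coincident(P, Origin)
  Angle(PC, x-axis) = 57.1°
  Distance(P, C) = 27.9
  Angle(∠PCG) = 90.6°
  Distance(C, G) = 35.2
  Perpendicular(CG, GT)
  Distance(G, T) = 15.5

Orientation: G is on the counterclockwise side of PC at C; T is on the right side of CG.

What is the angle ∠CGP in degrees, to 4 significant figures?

38.17°

P is at the origin; PC runs at 57.1° with length 27.9, so C = 27.9·(cos 57.1°, sin 57.1°) = (15.15, 23.43). ∠PCG = 90.6°, so CG runs at 57.1° + (180° − 90.6°) = 146.5° from the x-axis; with |CG| = 35.2, G = C + 35.2·(cos 146.5°, sin 146.5°) = (-14.20, 42.85). Then cos ∠CGP = GC·GP / (|GC||GP|), giving 38.17°.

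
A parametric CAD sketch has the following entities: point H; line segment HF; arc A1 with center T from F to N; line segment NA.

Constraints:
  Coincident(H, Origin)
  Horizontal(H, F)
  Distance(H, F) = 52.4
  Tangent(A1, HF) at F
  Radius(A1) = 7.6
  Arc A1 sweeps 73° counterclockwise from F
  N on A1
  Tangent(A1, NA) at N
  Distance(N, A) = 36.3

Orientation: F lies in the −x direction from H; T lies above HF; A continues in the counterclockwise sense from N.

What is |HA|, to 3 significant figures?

52.9

H is at the origin; H and F share the same y with |HF| = 52.4 and F on the −x side, so F = (-52.4, 0.00). The tangent condition forces TF to be normal to HF, so T = F + (0, 7.6) = (-52.4, 7.60). On A1, F sits at bearing -90° from T; a 73° counterclockwise sweep puts N at bearing -17°, so N = T + 7.6·(cos -17°, sin -17°) = (-45.1, 5.38). Since A1 is tangent to NA there, TN ⟂ NA, so NA runs along (−sin -17°, cos -17°); with |NA| = 36.3, A = (-34.5, 40.1). Then |HA| = |A − H| = 52.9.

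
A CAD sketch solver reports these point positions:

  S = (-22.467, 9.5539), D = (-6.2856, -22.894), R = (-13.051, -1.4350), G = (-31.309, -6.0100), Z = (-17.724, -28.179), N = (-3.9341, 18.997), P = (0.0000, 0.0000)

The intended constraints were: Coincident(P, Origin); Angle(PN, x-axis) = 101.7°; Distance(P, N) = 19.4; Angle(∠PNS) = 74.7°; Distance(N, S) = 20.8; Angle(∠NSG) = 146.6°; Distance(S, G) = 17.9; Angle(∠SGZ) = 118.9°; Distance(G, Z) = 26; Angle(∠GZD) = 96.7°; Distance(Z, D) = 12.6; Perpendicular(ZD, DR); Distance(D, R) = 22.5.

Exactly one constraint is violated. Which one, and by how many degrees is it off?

Perpendicular(ZD, DR) — off by 7.30°.

P = (0.00, 0.00) ✓; PN at 101.7° ✓; |PN| = 19.40 ✓; ∠PNS = 74.70° ✓; |NS| = 20.80 ✓; ∠NSG = 146.6° ✓; |SG| = 17.90 ✓; ∠SGZ = 118.9° ✓; |GZ| = 26.00 ✓; ∠GZD = 96.70° ✓; |ZD| = 12.60 ✓; ∠(ZD, DR) = 82.70° ✗; |DR| = 22.50 ✓.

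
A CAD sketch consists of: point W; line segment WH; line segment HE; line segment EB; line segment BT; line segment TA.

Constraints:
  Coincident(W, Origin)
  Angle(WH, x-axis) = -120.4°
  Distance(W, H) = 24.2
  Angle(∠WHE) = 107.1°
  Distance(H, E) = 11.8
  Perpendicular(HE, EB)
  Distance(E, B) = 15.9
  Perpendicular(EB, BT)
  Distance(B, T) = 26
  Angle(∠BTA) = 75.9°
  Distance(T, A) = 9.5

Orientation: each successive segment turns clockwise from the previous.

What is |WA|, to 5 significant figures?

17.122

EB is perpendicular to BT, so BT runs at -13.300°; with |BT| = 26.0, T = (5.2309, -8.6660). ∠BTA = 75.9° gives TA at -117.40° from the x-axis; with |TA| = 9.5, A = (0.85902, -17.100). Then |WA| = |A − W| = 17.122.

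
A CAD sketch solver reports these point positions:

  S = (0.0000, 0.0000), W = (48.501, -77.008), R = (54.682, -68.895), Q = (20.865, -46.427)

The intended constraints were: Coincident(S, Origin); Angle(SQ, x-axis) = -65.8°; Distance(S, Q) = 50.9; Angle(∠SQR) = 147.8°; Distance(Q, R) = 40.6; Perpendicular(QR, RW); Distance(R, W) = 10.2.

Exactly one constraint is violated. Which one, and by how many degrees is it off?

Perpendicular(QR, RW) — off by 3.70°.

S = (0.00, 0.00) ✓; SQ at -65.80° ✓; |SQ| = 50.90 ✓; ∠SQR = 147.8° ✓; |QR| = 40.60 ✓; ∠(QR, RW) = 93.70° ✗; |RW| = 10.20 ✓.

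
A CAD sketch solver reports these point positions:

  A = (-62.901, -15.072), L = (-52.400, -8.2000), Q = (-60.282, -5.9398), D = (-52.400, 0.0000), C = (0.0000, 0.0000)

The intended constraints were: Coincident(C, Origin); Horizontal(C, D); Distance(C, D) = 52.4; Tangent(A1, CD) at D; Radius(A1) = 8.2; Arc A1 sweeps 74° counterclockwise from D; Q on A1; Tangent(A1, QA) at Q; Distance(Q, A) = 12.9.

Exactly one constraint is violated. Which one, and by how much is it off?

Distance(Q, A) = 12.9 — off by 3.40.

C = (0.00, 0.00) ✓; C.y = 0.00, D.y = 0.00 ✓; |CD| = 52.40 ✓; ∠(LD, DC) = 90.00° ✓; |LD| = 8.200 ✓; bearing(L→Q) − bearing(L→D) = 74.00° ✓; |LQ| = 8.200 ✓; ∠(LQ, QA) = 90.00° ✓; |QA| = 9.500 ✗.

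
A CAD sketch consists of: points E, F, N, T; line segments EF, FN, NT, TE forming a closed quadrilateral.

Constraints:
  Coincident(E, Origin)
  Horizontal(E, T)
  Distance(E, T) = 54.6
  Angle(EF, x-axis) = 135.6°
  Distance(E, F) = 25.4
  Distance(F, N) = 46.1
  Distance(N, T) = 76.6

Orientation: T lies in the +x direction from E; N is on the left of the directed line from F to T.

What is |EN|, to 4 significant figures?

58.11

E is at the origin; ET is horizontal with |ET| = 54.6 and T in +x, so T = (54.6, 0). EF runs at 135.6° with |EF| = 25.4, so F = (-18.15, 17.77). N is determined by |FN| = 46.1 and |NT| = 76.6 together: it lies at the intersection of circle(F, 46.1) and circle(T, 76.6). With |FT| = 74.89, the foot of the radical line on FT is 12.46 from F and the perpendicular offset is √(46.1² − 12.46²) = 44.39. Taking the left-of-FT solution: N = (4.486, 57.93).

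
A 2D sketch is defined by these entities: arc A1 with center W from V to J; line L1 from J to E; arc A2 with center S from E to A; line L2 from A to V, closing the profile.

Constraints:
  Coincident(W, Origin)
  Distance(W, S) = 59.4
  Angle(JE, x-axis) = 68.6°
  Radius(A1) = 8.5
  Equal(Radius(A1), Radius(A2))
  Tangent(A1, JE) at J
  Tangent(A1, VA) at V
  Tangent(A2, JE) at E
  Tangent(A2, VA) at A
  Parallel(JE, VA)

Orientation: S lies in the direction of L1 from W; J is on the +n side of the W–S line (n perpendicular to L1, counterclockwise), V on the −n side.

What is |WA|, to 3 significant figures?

60.0

The slot axis is L1's direction at 68.6°, so u = (cos 68.6°, sin 68.6°) = (0.365, 0.931) and n = (−sin 68.6°, cos 68.6°) = (-0.931, 0.365). W is at the origin and S lies 59.4 along u from W, so S = 59.4·u = (21.7, 55.3). Tangency of A1 to both parallel lines with radius 8.5 puts J and V at W ± 8.5·n: J = (-7.91, 3.10), V = (7.91, -3.10). Equal radii place E and A the same way about S: E = S + 8.5·n = (13.8, 58.4), A = S − 8.5·n = (29.6, 52.2). Then |WA| = |A − W| = 60.0.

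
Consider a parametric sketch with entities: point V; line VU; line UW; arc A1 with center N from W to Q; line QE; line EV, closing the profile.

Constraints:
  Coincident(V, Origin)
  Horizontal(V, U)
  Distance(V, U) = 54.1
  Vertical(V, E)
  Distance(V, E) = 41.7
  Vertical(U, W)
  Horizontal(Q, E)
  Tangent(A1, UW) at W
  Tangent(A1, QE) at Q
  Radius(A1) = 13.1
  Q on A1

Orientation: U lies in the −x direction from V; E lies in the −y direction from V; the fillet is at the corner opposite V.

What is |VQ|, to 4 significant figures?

58.48

V is at the origin; V and U share the same y with |VU| = 54.1 and U on the −x side, so U = (-54.10, 0.000). VE is vertical with |VE| = 41.7 and E on the −y side, so E = (0.000, -41.70). The virtual corner opposite V is at (-54.10, -41.70). A1 meets UW tangentially, so NW is at right angles to UW and A1 meets QE tangentially, so NQ is at right angles to QE, with radius 13.1, so the center N sits 13.1 in from both sides at N = (-41.00, -28.60). That places the tangent points at W = (-54.10, -28.60) on UW and Q = (-41.00, -41.70) on QE. Then |VQ| = |Q − V| = 58.48.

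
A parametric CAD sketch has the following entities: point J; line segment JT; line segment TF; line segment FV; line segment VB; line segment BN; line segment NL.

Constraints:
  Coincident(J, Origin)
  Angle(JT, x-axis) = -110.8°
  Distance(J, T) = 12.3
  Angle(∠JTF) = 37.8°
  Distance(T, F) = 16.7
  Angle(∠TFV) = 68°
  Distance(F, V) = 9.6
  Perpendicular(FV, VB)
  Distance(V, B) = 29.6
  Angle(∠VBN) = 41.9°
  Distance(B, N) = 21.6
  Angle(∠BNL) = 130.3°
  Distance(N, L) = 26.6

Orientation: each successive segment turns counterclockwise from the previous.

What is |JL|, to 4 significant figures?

19.71

J is at the origin; JT runs at -110.8° with length 12.3, so T = (-4.368, -11.50). ∠JTF = 37.8° gives TF at 31.40° from the x-axis; with |TF| = 16.7, F = (9.886, -2.797). ∠TFV = 68.0° gives FV at 143.4° from the x-axis; with |FV| = 9.6, V = (2.179, 2.926). FV ⟂ VB, so VB runs at -126.6°; with |VB| = 29.6, B = (-15.47, -20.84). ∠VBN = 41.9° gives BN at 11.50° from the x-axis; with |BN| = 21.6, N = (5.698, -16.53). ∠BNL = 130.3° gives NL at 61.20° from the x-axis; with |NL| = 26.6, L = (18.51, 6.779). Then |JL| = |L − J| = 19.71.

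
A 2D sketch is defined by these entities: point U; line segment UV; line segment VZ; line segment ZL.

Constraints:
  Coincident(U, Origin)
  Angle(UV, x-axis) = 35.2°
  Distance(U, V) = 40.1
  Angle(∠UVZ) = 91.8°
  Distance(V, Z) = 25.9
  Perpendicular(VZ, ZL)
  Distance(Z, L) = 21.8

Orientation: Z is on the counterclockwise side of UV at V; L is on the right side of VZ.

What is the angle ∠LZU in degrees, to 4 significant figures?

145.9°

U is at the origin; UV runs at 35.2° with length 40.1, so V = 40.1·(cos 35.2°, sin 35.2°) = (32.77, 23.11). ∠UVZ = 91.8°, so VZ runs at 35.2° + (180° − 91.8°) = 123.4° from the x-axis; with |VZ| = 25.9, Z = V + 25.9·(cos 123.4°, sin 123.4°) = (18.51, 44.74). The perpendicularity gives ZL at right angles to VZ; with |ZL| = 21.8 on the right of VZ, L = Z + 21.8·(0.8348, 0.5505) = (36.71, 56.74). Then cos ∠LZU = ZL·ZU / (|ZL||ZU|), giving 145.9°.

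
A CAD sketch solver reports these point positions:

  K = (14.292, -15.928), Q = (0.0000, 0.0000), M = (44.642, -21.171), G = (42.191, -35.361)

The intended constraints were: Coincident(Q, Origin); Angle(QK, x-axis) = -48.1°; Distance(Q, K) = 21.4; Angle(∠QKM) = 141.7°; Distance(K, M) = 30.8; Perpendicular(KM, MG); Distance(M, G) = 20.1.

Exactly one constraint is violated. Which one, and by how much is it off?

Distance(M, G) = 20.1 — off by 5.70.

Q = (0.00, 0.00) ✓; QK at -48.10° ✓; |QK| = 21.40 ✓; ∠QKM = 141.7° ✓; |KM| = 30.80 ✓; ∠(KM, MG) = 90.00° ✓; |MG| = 14.40 ✗.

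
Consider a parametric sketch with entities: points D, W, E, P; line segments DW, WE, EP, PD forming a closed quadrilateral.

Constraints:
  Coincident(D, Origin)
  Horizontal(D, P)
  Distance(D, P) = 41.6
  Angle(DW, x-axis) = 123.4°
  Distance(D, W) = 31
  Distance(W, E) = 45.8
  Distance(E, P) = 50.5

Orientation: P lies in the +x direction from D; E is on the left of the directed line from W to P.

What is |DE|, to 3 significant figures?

52.7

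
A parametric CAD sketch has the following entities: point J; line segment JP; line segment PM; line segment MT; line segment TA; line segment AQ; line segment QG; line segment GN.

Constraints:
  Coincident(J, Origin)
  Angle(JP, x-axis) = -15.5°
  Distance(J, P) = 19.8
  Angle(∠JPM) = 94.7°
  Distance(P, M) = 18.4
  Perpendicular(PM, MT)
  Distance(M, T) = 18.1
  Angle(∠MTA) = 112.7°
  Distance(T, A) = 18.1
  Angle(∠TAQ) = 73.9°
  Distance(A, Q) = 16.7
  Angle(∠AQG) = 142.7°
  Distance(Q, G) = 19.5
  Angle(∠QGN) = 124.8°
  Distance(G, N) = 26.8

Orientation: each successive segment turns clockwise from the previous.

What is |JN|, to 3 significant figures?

48.4

∠AQG = 142.7° gives QG at -41.5° from the x-axis; with |QG| = 19.5, G = (25.4, -16.4). ∠QGN = 124.8° gives GN at -96.7° from the x-axis; with |GN| = 26.8, N = (22.3, -43.0). Then |JN| = |N − J| = 48.4.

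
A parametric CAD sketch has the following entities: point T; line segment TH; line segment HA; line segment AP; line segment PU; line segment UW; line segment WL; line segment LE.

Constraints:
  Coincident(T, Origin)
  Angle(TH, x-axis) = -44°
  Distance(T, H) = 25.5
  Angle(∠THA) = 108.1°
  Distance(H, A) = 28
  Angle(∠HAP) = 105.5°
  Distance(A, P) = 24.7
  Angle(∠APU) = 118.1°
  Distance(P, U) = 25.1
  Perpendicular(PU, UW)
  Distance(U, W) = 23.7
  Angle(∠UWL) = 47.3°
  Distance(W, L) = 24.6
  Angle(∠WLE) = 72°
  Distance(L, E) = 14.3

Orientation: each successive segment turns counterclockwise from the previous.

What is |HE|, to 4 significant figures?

42.49

∠UWL = 47.3° gives WL at 27.00° from the x-axis; with |WL| = 24.6, L = (29.13, 14.66). ∠WLE = 72.0° gives LE at 135.0° from the x-axis; with |LE| = 14.3, E = (19.01, 24.77). Then |HE| = |E − H| = 42.49.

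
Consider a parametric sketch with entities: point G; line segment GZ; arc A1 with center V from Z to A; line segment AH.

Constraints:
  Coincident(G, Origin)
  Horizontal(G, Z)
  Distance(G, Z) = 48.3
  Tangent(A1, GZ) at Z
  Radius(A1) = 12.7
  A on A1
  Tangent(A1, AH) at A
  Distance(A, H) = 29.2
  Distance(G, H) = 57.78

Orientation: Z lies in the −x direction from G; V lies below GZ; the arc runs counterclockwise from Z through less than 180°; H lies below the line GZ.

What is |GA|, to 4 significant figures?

61.56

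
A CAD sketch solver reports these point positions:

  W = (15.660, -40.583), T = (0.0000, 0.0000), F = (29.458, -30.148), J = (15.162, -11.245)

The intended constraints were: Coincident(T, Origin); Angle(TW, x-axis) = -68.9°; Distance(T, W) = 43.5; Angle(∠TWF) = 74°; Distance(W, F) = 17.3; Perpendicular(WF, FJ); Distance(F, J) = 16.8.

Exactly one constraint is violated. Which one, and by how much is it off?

Distance(F, J) = 16.8 — off by 6.90.

T = (0.00, 0.00) ✓; TW at -68.90° ✓; |TW| = 43.50 ✓; ∠TWF = 74.00° ✓; |WF| = 17.30 ✓; ∠(WF, FJ) = 90.00° ✓; |FJ| = 23.70 ✗.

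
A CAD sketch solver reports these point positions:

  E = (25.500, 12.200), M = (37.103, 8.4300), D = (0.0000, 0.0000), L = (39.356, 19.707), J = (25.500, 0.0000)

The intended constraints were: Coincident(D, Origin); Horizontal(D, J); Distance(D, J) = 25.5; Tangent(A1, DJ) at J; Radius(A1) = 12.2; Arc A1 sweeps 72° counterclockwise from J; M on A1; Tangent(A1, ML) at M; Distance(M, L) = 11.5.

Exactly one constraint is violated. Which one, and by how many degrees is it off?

Tangent(A1, ML) at M — off by 6.70°.

D = (0.00, 0.00) ✓; D.y = 0.00, J.y = 0.00 ✓; |DJ| = 25.50 ✓; ∠(EJ, JD) = 90.00° ✓; |EJ| = 12.20 ✓; bearing(E→M) − bearing(E→J) = 72.00° ✓; |EM| = 12.20 ✓; ∠(EM, ML) = 83.30° ✗; |ML| = 11.50 ✓.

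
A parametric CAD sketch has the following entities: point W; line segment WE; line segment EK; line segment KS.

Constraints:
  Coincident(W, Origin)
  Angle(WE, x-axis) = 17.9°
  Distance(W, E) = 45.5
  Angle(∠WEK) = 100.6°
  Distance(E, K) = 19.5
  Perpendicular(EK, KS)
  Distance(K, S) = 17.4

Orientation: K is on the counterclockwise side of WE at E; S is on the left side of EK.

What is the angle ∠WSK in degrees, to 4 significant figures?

134.4°

∠WEK = 100.6°, so EK runs at 17.9° + (180° − 100.6°) = 97.30° from the x-axis; with |EK| = 19.5, K = E + 19.5·(cos 97.30°, sin 97.30°) = (40.82, 33.33). The perpendicularity gives KS at right angles to EK; with |KS| = 17.4 on the left of EK, S = K + 17.4·(-0.9919, -0.1271) = (23.56, 31.12). Then cos ∠WSK = SW·SK / (|SW||SK|), giving 134.4°.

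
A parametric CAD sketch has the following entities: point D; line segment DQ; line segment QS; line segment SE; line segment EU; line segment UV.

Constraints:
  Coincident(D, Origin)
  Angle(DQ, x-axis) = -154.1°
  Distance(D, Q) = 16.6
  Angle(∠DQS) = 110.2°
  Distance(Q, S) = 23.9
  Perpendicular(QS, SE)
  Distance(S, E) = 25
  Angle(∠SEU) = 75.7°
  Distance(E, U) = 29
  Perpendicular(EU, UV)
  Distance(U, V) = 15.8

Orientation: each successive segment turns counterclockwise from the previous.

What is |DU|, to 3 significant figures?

2.73

D is at the origin; DQ runs at -154.1° with length 16.6, so Q = (-14.9, -7.25). ∠DQS = 110.2° gives QS at -84.3° from the x-axis; with |QS| = 23.9, S = (-12.6, -31.0). QS ⟂ SE, so SE runs at 5.70°; with |SE| = 25.0, E = (12.3, -28.5). ∠SEU = 75.7° gives EU at 110° from the x-axis; with |EU| = 29.0, U = (2.40, -1.30). Then |DU| = |U − D| = 2.73.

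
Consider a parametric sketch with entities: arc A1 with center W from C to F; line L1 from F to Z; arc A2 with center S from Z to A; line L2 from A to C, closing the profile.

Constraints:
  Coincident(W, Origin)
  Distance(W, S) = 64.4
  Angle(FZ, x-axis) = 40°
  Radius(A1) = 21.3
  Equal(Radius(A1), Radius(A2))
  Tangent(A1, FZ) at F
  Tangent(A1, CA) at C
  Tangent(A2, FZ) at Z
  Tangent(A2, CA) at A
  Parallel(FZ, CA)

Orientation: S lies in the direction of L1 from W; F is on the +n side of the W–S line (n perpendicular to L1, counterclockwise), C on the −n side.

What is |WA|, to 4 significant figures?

67.83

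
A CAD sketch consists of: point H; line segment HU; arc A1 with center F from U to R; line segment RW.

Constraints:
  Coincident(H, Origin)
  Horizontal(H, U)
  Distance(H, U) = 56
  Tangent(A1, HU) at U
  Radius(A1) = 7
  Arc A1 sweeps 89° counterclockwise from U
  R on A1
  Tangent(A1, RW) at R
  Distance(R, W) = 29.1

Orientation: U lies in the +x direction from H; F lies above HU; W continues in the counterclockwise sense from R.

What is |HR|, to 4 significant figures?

63.37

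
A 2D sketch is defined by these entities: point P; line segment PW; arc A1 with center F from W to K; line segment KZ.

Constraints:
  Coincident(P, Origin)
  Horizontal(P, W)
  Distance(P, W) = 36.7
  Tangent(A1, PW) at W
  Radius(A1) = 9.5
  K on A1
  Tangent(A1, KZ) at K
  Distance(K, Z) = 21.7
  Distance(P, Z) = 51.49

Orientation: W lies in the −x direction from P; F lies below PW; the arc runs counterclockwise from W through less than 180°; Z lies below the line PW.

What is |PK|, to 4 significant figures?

47.40

Checks: |FK| = 9.500 ✓; ∠(FK, KZ) = 90.00° ✓; |KZ| = 21.70 ✓; |PZ| = 51.49 ✓.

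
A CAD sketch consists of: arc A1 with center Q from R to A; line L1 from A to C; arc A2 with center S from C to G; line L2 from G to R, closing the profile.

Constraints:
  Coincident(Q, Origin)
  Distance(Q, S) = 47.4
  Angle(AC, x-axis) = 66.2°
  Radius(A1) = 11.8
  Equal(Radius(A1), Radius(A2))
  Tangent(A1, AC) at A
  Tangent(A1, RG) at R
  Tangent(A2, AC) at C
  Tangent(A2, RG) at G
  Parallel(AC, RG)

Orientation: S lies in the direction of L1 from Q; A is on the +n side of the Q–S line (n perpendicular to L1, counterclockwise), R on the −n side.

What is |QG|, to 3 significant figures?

48.8

The slot axis is L1's direction at 66.2°, so u = (cos 66.2°, sin 66.2°) = (0.404, 0.915) and n = (−sin 66.2°, cos 66.2°) = (-0.915, 0.404). Q is at the origin and S lies 47.4 along u from Q, so S = 47.4·u = (19.1, 43.4). Tangency of A1 to both parallel lines with radius 11.8 puts A and R at Q ± 11.8·n: A = (-10.8, 4.76), R = (10.8, -4.76). Equal radii place C and G the same way about S: C = S + 11.8·n = (8.33, 48.1), G = S − 11.8·n = (29.9, 38.6). Then |QG| = |G − Q| = 48.8.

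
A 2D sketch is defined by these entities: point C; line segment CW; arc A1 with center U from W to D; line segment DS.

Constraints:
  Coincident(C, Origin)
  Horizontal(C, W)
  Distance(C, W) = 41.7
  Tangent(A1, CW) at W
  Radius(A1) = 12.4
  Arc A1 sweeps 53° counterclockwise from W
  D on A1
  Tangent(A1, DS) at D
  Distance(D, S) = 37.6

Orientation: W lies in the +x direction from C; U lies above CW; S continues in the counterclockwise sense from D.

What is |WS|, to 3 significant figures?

47.8

C is at the origin; CW is horizontal with |CW| = 41.7 and W on the +x side, so W = (41.7, 0.00). Tangency of A1 to CW means the radius UW is perpendicular to CW, so U = W + (0, 12.4) = (41.7, 12.4). On A1, W sits at bearing -90° from U; a 53° counterclockwise sweep puts D at bearing -37°, so D = U + 12.4·(cos -37°, sin -37°) = (51.6, 4.94). A1 meets DS tangentially, so UD is at right angles to DS, so DS runs along (−sin -37°, cos -37°); with |DS| = 37.6, S = (74.2, 35.0). Then |WS| = |S − W| = 47.8.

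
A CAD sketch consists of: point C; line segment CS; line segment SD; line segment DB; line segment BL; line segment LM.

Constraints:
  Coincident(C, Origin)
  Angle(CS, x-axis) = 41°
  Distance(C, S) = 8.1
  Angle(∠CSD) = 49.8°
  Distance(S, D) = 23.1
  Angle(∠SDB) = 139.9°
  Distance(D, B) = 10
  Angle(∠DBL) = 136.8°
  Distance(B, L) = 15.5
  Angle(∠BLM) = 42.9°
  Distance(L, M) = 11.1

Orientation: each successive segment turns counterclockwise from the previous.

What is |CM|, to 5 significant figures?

20.683

C is at the origin; CS runs at 41.0° with length 8.1, so S = (6.1131, 5.3141). ∠CSD = 49.8° gives SD at 171.20° from the x-axis; with |SD| = 23.1, D = (-16.715, 8.8481). ∠SDB = 139.9° gives DB at -148.70° from the x-axis; with |DB| = 10.0, B = (-25.260, 3.6529). ∠DBL = 136.8° gives BL at -105.50° from the x-axis; with |BL| = 15.5, L = (-29.402, -11.283). ∠BLM = 42.9° gives LM at 31.600° from the x-axis; with |LM| = 11.1, M = (-19.948, -5.4672). Then |CM| = |M − C| = 20.683.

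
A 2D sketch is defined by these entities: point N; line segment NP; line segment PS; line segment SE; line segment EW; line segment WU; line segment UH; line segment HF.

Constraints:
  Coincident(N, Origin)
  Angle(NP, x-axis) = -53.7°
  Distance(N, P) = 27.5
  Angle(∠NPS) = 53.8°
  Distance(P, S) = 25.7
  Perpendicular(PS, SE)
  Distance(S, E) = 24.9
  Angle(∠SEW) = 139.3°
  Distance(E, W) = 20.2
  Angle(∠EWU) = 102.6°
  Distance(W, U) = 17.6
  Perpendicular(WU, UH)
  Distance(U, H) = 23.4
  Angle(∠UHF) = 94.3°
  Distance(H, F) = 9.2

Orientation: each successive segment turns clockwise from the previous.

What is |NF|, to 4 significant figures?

7.199

WU ⟂ UH, so UH runs at -118.0°; with |UH| = 23.4, H = (8.237, -10.89). ∠UHF = 94.3° gives HF at 156.3° from the x-axis; with |HF| = 9.2, F = (-0.1873, -7.196). Then |NF| = |F − N| = 7.199.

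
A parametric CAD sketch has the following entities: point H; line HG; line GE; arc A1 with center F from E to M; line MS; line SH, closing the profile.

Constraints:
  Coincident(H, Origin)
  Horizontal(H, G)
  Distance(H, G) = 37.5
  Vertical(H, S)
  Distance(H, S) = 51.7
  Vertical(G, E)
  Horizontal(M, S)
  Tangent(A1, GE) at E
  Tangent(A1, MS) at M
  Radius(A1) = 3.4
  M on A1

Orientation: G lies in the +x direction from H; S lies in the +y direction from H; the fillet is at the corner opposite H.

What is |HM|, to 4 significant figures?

61.93

H is at the origin; H and G share the same y with |HG| = 37.5 and G on the +x side, so G = (37.50, 0.000). HS is vertical with |HS| = 51.7 and S on the +y side, so S = (0.000, 51.70). The virtual corner opposite H is at (37.50, 51.70). Tangency of A1 to GE means the radius FE is perpendicular to GE and tangency of A1 to MS means the radius FM is perpendicular to MS, with radius 3.4, so the center F sits 3.4 in from both sides at F = (34.10, 48.30). That places the tangent points at E = (37.50, 48.30) on GE and M = (34.10, 51.70) on MS. Then |HM| = |M − H| = 61.93.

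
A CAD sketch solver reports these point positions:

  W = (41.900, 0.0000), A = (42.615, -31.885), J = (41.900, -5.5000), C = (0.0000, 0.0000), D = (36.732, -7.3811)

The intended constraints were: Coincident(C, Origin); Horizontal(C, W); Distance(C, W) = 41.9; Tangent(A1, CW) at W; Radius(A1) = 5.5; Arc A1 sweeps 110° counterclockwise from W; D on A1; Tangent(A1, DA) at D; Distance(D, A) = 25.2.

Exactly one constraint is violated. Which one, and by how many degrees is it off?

Tangent(A1, DA) at D — off by 6.50°.

C = (0.00, 0.00) ✓; C.y = 0.00, W.y = 0.00 ✓; |CW| = 41.90 ✓; ∠(JW, WC) = 90.00° ✓; |JW| = 5.500 ✓; bearing(J→D) − bearing(J→W) = 110.0° ✓; |JD| = 5.500 ✓; ∠(JD, DA) = 96.50° ✗; |DA| = 25.20 ✓.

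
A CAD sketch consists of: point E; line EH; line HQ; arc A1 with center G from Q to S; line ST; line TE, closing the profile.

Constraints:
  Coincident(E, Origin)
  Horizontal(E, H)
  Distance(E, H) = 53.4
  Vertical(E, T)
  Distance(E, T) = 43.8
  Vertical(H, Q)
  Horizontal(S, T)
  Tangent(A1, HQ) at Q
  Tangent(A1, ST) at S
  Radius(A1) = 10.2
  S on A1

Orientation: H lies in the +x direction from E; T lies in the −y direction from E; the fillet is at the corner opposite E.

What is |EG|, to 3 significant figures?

54.7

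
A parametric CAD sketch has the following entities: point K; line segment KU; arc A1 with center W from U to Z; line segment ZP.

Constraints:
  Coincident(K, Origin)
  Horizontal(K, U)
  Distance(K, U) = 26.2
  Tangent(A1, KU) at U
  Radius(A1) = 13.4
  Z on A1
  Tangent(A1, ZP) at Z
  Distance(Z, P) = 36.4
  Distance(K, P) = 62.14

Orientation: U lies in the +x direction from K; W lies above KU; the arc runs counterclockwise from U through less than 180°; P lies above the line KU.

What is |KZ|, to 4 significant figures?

42.24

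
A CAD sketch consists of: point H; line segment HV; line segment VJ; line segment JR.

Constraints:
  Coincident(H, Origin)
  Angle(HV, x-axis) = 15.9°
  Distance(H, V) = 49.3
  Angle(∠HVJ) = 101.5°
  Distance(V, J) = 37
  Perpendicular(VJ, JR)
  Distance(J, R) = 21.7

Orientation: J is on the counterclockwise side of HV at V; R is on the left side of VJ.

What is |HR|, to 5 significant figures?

53.861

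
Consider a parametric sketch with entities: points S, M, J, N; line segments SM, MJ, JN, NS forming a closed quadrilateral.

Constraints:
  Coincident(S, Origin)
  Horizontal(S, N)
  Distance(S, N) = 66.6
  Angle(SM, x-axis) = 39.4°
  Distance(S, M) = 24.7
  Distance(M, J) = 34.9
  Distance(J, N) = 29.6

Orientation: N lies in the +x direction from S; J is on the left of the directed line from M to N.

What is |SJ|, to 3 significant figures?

58.5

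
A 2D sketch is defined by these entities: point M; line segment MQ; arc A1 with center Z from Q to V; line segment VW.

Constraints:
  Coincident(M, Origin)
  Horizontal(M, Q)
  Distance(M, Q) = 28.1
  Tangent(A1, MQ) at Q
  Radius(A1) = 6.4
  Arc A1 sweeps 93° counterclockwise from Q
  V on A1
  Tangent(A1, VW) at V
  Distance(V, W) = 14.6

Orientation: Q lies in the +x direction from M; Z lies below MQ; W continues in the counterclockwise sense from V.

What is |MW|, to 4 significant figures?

30.97

M is at the origin; MQ is horizontal with |MQ| = 28.1 and Q on the +x side, so Q = (28.10, 0.000). Tangency of A1 to MQ means the radius ZQ is perpendicular to MQ, so Z = Q + (0, -6.4) = (28.10, -6.400). On A1, Q sits at bearing 90° from Z; a 93° counterclockwise sweep puts V at bearing 183°, so V = Z + 6.4·(cos 183°, sin 183°) = (21.71, -6.735). Tangency of A1 to VW means the radius ZV is perpendicular to VW, so VW runs along (−sin 183°, cos 183°); with |VW| = 14.6, W = (22.47, -21.31). Then |MW| = |W − M| = 30.97.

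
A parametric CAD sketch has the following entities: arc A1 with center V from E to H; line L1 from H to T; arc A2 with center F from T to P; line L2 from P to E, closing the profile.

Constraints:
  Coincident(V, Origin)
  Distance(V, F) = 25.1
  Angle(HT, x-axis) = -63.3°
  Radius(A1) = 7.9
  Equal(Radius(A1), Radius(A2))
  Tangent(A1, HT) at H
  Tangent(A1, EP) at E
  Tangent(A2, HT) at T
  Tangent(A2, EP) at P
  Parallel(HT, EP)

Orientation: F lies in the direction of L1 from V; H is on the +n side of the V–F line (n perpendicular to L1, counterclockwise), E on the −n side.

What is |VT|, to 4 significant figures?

26.31

The slot axis is L1's direction at -63.3°, so u = (cos -63.3°, sin -63.3°) = (0.4493, -0.8934) and n = (−sin -63.3°, cos -63.3°) = (0.8934, 0.4493). V is at the origin and F lies 25.1 along u from V, so F = 25.1·u = (11.28, -22.42). Tangency of A1 to both parallel lines with radius 7.9 puts H and E at V ± 7.9·n: H = (7.058, 3.550), E = (-7.058, -3.550). Equal radii place T and P the same way about F: T = F + 7.9·n = (18.34, -18.87), P = F − 7.9·n = (4.220, -25.97). Then |VT| = |T − V| = 26.31.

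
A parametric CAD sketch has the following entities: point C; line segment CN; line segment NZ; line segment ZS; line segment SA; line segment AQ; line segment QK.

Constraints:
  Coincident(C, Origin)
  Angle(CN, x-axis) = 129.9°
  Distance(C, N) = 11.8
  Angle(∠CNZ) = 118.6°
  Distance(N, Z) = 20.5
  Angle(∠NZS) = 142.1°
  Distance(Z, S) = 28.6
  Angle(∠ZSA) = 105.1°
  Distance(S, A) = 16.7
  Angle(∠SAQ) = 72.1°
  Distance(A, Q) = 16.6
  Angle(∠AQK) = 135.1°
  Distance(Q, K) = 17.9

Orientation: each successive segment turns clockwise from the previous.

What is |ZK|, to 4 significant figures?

4.795

∠SAQ = 72.1° gives AQ at -152.2° from the x-axis; with |AQ| = 16.6, Q = (21.83, 23.28). ∠AQK = 135.1° gives QK at 162.9° from the x-axis; with |QK| = 17.9, K = (4.721, 28.54). Then |ZK| = |K − Z| = 4.795.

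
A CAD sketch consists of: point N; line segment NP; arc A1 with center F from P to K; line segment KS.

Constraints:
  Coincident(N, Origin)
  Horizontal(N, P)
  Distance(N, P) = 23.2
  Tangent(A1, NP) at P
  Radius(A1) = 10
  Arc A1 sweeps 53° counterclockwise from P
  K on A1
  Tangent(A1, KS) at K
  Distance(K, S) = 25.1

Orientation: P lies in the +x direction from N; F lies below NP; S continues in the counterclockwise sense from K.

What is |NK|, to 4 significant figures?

15.73

N is at the origin; NP is horizontal with |NP| = 23.2 and P on the +x side, so P = (23.20, 0.000). A1 meets NP tangentially, so FP is at right angles to NP, so F = P + (0, -10) = (23.20, -10.00). On A1, P sits at bearing 90° from F; a 53° counterclockwise sweep puts K at bearing 143°, so K = F + 10.0·(cos 143°, sin 143°) = (15.21, -3.982). Then |NK| = |K − N| = 15.73.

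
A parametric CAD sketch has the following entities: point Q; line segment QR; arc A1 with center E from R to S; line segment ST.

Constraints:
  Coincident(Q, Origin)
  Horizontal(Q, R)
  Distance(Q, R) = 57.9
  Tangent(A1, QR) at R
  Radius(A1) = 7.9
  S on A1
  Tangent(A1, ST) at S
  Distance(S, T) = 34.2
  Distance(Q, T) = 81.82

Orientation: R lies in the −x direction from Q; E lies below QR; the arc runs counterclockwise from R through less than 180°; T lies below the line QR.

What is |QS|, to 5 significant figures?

66.034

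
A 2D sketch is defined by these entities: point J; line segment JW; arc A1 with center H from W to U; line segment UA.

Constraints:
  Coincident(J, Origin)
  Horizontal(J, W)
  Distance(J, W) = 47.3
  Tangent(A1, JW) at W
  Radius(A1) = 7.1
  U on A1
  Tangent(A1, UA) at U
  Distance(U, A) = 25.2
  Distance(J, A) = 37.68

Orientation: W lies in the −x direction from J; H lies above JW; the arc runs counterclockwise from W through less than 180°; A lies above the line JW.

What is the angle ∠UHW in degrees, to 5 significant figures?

58.865°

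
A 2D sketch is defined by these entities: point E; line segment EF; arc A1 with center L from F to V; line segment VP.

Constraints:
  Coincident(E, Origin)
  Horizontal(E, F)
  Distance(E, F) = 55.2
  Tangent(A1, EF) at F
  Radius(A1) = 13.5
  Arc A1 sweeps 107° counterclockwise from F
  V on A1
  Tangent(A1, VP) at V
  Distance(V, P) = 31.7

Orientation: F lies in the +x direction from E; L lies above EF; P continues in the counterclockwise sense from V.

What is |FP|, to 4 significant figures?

47.90

E is at the origin; E and F share the same y with |EF| = 55.2 and F on the +x side, so F = (55.20, 0.000). Since A1 is tangent to EF there, LF ⟂ EF, so L = F + (0, 13.5) = (55.20, 13.50). On A1, F sits at bearing -90° from L; a 107° counterclockwise sweep puts V at bearing 17°, so V = L + 13.5·(cos 17°, sin 17°) = (68.11, 17.45). A1 meets VP tangentially, so LV is at right angles to VP, so VP runs along (−sin 17°, cos 17°); with |VP| = 31.7, P = (58.84, 47.76). Then |FP| = |P − F| = 47.90.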